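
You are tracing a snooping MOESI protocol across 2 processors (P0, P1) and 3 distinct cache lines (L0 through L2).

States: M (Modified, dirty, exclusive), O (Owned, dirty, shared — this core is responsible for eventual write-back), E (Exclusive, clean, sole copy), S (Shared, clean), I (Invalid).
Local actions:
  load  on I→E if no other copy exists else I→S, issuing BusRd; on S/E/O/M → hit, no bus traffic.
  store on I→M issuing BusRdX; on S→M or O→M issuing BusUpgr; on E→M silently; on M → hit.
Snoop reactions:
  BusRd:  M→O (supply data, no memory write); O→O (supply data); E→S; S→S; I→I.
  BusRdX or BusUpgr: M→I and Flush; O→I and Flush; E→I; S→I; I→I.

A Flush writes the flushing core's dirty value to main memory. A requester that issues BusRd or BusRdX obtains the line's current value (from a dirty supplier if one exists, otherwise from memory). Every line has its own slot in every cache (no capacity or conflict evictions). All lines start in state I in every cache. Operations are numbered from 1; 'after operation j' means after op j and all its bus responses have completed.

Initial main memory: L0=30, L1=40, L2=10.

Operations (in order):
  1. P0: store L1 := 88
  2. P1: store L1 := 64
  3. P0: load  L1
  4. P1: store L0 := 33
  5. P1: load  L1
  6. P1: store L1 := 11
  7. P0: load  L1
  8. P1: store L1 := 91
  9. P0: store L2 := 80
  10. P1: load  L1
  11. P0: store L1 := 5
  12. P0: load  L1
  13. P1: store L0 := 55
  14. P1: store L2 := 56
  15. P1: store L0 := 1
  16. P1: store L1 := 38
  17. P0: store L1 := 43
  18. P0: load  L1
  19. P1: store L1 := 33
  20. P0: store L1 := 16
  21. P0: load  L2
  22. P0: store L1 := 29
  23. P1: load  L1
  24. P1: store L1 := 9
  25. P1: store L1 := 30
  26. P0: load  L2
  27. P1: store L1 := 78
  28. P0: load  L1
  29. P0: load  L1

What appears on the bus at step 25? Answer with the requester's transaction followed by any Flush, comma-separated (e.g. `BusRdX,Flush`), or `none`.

bus = none

step 1: P0: store L1 := 88  ⟶  MI  (L1)  txn=BusRdX  M[L1]=40
step 2: P1: store L1 := 64  ⟶  IM  (L1)  txn=BusRdX+Flush  M[L1]=88
step 3: P0: load  L1  ⟶  SO  (L1)  txn=BusRd  M[L1]=88
step 4: P1: store L0 := 33  ⟶  IM  (L0)  txn=BusRdX  M[L0]=30
step 5: P1: load  L1  ⟶  SO  (L1)  txn=∅  M[L1]=88
step 6: P1: store L1 := 11  ⟶  IM  (L1)  txn=BusUpgr  M[L1]=88
step 7: P0: load  L1  ⟶  SO  (L1)  txn=BusRd  M[L1]=88
step 8: P1: store L1 := 91  ⟶  IM  (L1)  txn=BusUpgr  M[L1]=88
step 9: P0: store L2 := 80  ⟶  MI  (L2)  txn=BusRdX  M[L2]=10
step 10: P1: load  L1  ⟶  IM  (L1)  txn=∅  M[L1]=88
step 11: P0: store L1 := 5  ⟶  MI  (L1)  txn=BusRdX+Flush  M[L1]=91
step 12: P0: load  L1  ⟶  MI  (L1)  txn=∅  M[L1]=91
step 13: P1: store L0 := 55  ⟶  IM  (L0)  txn=∅  M[L0]=30
step 14: P1: store L2 := 56  ⟶  IM  (L2)  txn=BusRdX+Flush  M[L2]=80
step 15: P1: store L0 := 1  ⟶  IM  (L0)  txn=∅  M[L0]=30
step 16: P1: store L1 := 38  ⟶  IM  (L1)  txn=BusRdX+Flush  M[L1]=5
step 17: P0: store L1 := 43  ⟶  MI  (L1)  txn=BusRdX+Flush  M[L1]=38
step 18: P0: load  L1  ⟶  MI  (L1)  txn=∅  M[L1]=38
step 19: P1: store L1 := 33  ⟶  IM  (L1)  txn=BusRdX+Flush  M[L1]=43
step 20: P0: store L1 := 16  ⟶  MI  (L1)  txn=BusRdX+Flush  M[L1]=33
step 21: P0: load  L2  ⟶  SO  (L2)  txn=BusRd  M[L2]=80
step 22: P0: store L1 := 29  ⟶  MI  (L1)  txn=∅  M[L1]=33
step 23: P1: load  L1  ⟶  OS  (L1)  txn=BusRd  M[L1]=33
step 24: P1: store L1 := 9  ⟶  IM  (L1)  txn=BusUpgr+Flush  M[L1]=29
step 25: P1: store L1 := 30  ⟶  IM  (L1)  txn=∅  M[L1]=29
step 26: P0: load  L2  ⟶  SO  (L2)  txn=∅  M[L2]=80
step 27: P1: store L1 := 78  ⟶  IM  (L1)  txn=∅  M[L1]=29
step 28: P0: load  L1  ⟶  SO  (L1)  txn=BusRd  M[L1]=29
step 29: P0: load  L1  ⟶  SO  (L1)  txn=∅  M[L1]=29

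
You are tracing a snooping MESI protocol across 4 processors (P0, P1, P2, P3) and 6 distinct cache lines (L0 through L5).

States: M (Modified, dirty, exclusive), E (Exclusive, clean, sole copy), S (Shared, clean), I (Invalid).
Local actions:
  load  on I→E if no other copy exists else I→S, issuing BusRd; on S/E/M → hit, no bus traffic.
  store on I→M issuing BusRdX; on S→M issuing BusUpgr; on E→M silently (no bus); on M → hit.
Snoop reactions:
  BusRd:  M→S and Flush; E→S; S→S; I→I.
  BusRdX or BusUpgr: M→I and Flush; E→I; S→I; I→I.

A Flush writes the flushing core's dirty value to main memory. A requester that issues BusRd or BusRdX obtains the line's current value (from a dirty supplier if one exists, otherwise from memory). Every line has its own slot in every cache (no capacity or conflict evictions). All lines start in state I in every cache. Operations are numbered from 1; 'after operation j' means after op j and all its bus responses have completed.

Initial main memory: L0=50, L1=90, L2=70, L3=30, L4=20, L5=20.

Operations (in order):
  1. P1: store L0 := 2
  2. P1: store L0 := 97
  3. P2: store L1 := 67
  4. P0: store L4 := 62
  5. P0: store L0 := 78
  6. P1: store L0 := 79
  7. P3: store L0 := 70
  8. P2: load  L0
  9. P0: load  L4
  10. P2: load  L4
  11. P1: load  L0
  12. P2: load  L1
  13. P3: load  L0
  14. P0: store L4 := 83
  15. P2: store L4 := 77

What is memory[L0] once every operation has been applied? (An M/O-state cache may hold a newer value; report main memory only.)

memory[L0] = 70

1. P1: store L0 := 2  bus=[BusRdX]  L0: P0=I P1=M P2=I P3=I  mem[L0]=50
2. P1: store L0 := 97  bus=[-]  L0: P0=I P1=M P2=I P3=I  mem[L0]=50
3. P2: store L1 := 67  bus=[BusRdX]  L1: P0=I P1=I P2=M P3=I  mem[L1]=90
4. P0: store L4 := 62  bus=[BusRdX]  L4: P0=M P1=I P2=I P3=I  mem[L4]=20
5. P0: store L0 := 78  bus=[BusRdX,Flush]  L0: P0=M P1=I P2=I P3=I  mem[L0]=97
6. P1: store L0 := 79  bus=[BusRdX,Flush]  L0: P0=I P1=M P2=I P3=I  mem[L0]=78
7. P3: store L0 := 70  bus=[BusRdX,Flush]  L0: P0=I P1=I P2=I P3=M  mem[L0]=79
8. P2: load  L0  bus=[BusRd,Flush]  L0: P0=I P1=I P2=S P3=S  mem[L0]=70
9. P0: load  L4  bus=[-]  L4: P0=M P1=I P2=I P3=I  mem[L4]=20
10. P2: load  L4  bus=[BusRd,Flush]  L4: P0=S P1=I P2=S P3=I  mem[L4]=62
11. P1: load  L0  bus=[BusRd]  L0: P0=I P1=S P2=S P3=S  mem[L0]=70
12. P2: load  L1  bus=[-]  L1: P0=I P1=I P2=M P3=I  mem[L1]=90
13. P3: load  L0  bus=[-]  L0: P0=I P1=S P2=S P3=S  mem[L0]=70
14. P0: store L4 := 83  bus=[BusUpgr]  L4: P0=M P1=I P2=I P3=I  mem[L4]=62
15. P2: store L4 := 77  bus=[BusRdX,Flush]  L4: P0=I P1=I P2=M P3=I  mem[L4]=83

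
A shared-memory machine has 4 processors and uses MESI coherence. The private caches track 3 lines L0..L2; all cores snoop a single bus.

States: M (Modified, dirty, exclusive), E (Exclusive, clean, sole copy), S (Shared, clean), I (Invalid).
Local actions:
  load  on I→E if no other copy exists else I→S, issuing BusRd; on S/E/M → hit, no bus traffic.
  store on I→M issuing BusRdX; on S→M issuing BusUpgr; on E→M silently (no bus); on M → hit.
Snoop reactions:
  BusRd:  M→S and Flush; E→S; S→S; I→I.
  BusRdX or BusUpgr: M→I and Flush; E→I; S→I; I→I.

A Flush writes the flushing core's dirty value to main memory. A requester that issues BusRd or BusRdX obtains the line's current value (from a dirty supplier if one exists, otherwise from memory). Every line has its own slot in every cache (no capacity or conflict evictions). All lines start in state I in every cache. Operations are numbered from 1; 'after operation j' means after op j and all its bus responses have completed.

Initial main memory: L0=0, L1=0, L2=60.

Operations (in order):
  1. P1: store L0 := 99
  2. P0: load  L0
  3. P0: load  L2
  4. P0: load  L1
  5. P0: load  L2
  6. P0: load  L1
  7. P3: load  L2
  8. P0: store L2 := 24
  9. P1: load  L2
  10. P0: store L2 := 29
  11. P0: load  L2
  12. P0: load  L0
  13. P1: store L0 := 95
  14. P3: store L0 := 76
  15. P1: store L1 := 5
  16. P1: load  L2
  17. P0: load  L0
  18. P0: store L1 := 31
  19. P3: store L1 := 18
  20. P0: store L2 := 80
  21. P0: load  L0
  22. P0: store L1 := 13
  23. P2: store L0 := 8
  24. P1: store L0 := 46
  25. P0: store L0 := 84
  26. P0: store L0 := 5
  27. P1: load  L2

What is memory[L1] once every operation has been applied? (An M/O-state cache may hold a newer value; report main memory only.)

memory[L1] = 18

  op1 P1: store L0 := 99 → I/M/I/I on L0; bus BusRdX; mem=0
  op2 P0: load  L0 → S/S/I/I on L0; bus BusRd Flush; mem=99
  op3 P0: load  L2 → E/I/I/I on L2; bus BusRd; mem=60
  op4 P0: load  L1 → E/I/I/I on L1; bus BusRd; mem=0
  op5 P0: load  L2 → E/I/I/I on L2; bus (none); mem=60
  op6 P0: load  L1 → E/I/I/I on L1; bus (none); mem=0
  op7 P3: load  L2 → S/I/I/S on L2; bus BusRd; mem=60
  op8 P0: store L2 := 24 → M/I/I/I on L2; bus BusUpgr; mem=60
  op9 P1: load  L2 → S/S/I/I on L2; bus BusRd Flush; mem=24
  op10 P0: store L2 := 29 → M/I/I/I on L2; bus BusUpgr; mem=24
  op11 P0: load  L2 → M/I/I/I on L2; bus (none); mem=24
  op12 P0: load  L0 → S/S/I/I on L0; bus (none); mem=99
  op13 P1: store L0 := 95 → I/M/I/I on L0; bus BusUpgr; mem=99
  op14 P3: store L0 := 76 → I/I/I/M on L0; bus BusRdX Flush; mem=95
  op15 P1: store L1 := 5 → I/M/I/I on L1; bus BusRdX; mem=0
  op16 P1: load  L2 → S/S/I/I on L2; bus BusRd Flush; mem=29
  op17 P0: load  L0 → S/I/I/S on L0; bus BusRd Flush; mem=76
  op18 P0: store L1 := 31 → M/I/I/I on L1; bus BusRdX Flush; mem=5
  op19 P3: store L1 := 18 → I/I/I/M on L1; bus BusRdX Flush; mem=31
  op20 P0: store L2 := 80 → M/I/I/I on L2; bus BusUpgr; mem=29
  op21 P0: load  L0 → S/I/I/S on L0; bus (none); mem=76
  op22 P0: store L1 := 13 → M/I/I/I on L1; bus BusRdX Flush; mem=18
  op23 P2: store L0 := 8 → I/I/M/I on L0; bus BusRdX; mem=76
  op24 P1: store L0 := 46 → I/M/I/I on L0; bus BusRdX Flush; mem=8
  op25 P0: store L0 := 84 → M/I/I/I on L0; bus BusRdX Flush; mem=46
  op26 P0: store L0 := 5 → M/I/I/I on L0; bus (none); mem=46
  op27 P1: load  L2 → S/S/I/I on L2; bus BusRd Flush; mem=80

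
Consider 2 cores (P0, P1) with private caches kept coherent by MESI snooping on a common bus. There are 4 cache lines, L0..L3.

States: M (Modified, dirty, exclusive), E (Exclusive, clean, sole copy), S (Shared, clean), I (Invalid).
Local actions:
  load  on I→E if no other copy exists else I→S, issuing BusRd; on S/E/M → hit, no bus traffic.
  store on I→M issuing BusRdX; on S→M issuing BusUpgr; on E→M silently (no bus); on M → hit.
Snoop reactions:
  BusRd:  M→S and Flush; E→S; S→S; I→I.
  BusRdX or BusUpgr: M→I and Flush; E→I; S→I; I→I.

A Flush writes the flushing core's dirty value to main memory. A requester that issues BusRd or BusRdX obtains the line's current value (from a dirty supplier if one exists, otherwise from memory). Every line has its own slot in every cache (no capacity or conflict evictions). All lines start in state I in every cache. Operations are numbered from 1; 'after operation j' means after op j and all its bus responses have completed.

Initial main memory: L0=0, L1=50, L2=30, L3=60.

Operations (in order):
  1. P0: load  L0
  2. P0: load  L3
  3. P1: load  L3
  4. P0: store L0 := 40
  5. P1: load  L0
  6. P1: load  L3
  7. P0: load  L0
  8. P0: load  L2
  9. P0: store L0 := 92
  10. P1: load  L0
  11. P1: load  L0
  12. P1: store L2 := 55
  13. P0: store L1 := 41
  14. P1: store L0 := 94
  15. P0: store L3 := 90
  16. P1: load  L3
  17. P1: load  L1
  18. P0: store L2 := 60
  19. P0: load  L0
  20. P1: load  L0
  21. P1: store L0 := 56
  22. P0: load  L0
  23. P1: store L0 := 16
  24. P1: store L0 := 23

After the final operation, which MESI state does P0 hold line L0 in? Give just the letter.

state = I

step 1: P0: load  L0  ⟶  EI  (L0)  txn=BusRd  M[L0]=0
step 2: P0: load  L3  ⟶  EI  (L3)  txn=BusRd  M[L3]=60
step 3: P1: load  L3  ⟶  SS  (L3)  txn=BusRd  M[L3]=60
step 4: P0: store L0 := 40  ⟶  MI  (L0)  txn=∅  M[L0]=0
step 5: P1: load  L0  ⟶  SS  (L0)  txn=BusRd+Flush  M[L0]=40
step 6: P1: load  L3  ⟶  SS  (L3)  txn=∅  M[L3]=60
step 7: P0: load  L0  ⟶  SS  (L0)  txn=∅  M[L0]=40
step 8: P0: load  L2  ⟶  EI  (L2)  txn=BusRd  M[L2]=30
step 9: P0: store L0 := 92  ⟶  MI  (L0)  txn=BusUpgr  M[L0]=40
step 10: P1: load  L0  ⟶  SS  (L0)  txn=BusRd+Flush  M[L0]=92
step 11: P1: load  L0  ⟶  SS  (L0)  txn=∅  M[L0]=92
step 12: P1: store L2 := 55  ⟶  IM  (L2)  txn=BusRdX  M[L2]=30
step 13: P0: store L1 := 41  ⟶  MI  (L1)  txn=BusRdX  M[L1]=50
step 14: P1: store L0 := 94  ⟶  IM  (L0)  txn=BusUpgr  M[L0]=92
step 15: P0: store L3 := 90  ⟶  MI  (L3)  txn=BusUpgr  M[L3]=60
step 16: P1: load  L3  ⟶  SS  (L3)  txn=BusRd+Flush  M[L3]=90
step 17: P1: load  L1  ⟶  SS  (L1)  txn=BusRd+Flush  M[L1]=41
step 18: P0: store L2 := 60  ⟶  MI  (L2)  txn=BusRdX+Flush  M[L2]=55
step 19: P0: load  L0  ⟶  SS  (L0)  txn=BusRd+Flush  M[L0]=94
step 20: P1: load  L0  ⟶  SS  (L0)  txn=∅  M[L0]=94
step 21: P1: store L0 := 56  ⟶  IM  (L0)  txn=BusUpgr  M[L0]=94
step 22: P0: load  L0  ⟶  SS  (L0)  txn=BusRd+Flush  M[L0]=56
step 23: P1: store L0 := 16  ⟶  IM  (L0)  txn=BusUpgr  M[L0]=56
step 24: P1: store L0 := 23  ⟶  IM  (L0)  txn=∅  M[L0]=56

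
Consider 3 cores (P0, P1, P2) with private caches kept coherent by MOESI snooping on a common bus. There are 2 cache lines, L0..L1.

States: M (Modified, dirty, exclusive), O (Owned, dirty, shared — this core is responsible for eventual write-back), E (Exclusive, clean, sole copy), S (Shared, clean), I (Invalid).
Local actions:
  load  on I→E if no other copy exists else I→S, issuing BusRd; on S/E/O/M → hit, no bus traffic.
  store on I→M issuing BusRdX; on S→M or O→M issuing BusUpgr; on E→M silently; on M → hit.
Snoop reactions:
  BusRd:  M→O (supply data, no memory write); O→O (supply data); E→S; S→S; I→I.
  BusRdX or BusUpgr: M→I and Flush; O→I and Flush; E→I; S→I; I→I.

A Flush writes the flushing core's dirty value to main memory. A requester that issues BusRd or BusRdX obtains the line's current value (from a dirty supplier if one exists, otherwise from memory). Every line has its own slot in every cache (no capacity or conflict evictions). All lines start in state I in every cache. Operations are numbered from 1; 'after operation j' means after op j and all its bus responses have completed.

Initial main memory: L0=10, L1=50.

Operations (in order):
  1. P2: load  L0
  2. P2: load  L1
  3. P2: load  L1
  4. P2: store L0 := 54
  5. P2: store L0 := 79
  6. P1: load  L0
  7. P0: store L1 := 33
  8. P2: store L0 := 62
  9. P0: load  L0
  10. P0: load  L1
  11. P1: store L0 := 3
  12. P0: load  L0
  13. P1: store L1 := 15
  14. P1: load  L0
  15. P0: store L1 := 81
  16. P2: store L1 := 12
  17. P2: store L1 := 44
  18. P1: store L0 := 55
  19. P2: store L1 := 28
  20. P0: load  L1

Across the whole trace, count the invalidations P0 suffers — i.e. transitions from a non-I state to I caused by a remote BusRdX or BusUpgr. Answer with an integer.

invalidations = 4

1. P2: load  L0  bus=[BusRd]  L0: P0=I P1=I P2=E  mem[L0]=10
2. P2: load  L1  bus=[BusRd]  L1: P0=I P1=I P2=E  mem[L1]=50
3. P2: load  L1  bus=[-]  L1: P0=I P1=I P2=E  mem[L1]=50
4. P2: store L0 := 54  bus=[-]  L0: P0=I P1=I P2=M  mem[L0]=10
5. P2: store L0 := 79  bus=[-]  L0: P0=I P1=I P2=M  mem[L0]=10
6. P1: load  L0  bus=[BusRd]  L0: P0=I P1=S P2=O  mem[L0]=10
7. P0: store L1 := 33  bus=[BusRdX]  L1: P0=M P1=I P2=I  mem[L1]=50
8. P2: store L0 := 62  bus=[BusUpgr]  L0: P0=I P1=I P2=M  mem[L0]=10
9. P0: load  L0  bus=[BusRd]  L0: P0=S P1=I P2=O  mem[L0]=10
10. P0: load  L1  bus=[-]  L1: P0=M P1=I P2=I  mem[L1]=50
11. P1: store L0 := 3  bus=[BusRdX,Flush]  L0: P0=I P1=M P2=I  mem[L0]=62
12. P0: load  L0  bus=[BusRd]  L0: P0=S P1=O P2=I  mem[L0]=62
13. P1: store L1 := 15  bus=[BusRdX,Flush]  L1: P0=I P1=M P2=I  mem[L1]=33
14. P1: load  L0  bus=[-]  L0: P0=S P1=O P2=I  mem[L0]=62
15. P0: store L1 := 81  bus=[BusRdX,Flush]  L1: P0=M P1=I P2=I  mem[L1]=15
16. P2: store L1 := 12  bus=[BusRdX,Flush]  L1: P0=I P1=I P2=M  mem[L1]=81
17. P2: store L1 := 44  bus=[-]  L1: P0=I P1=I P2=M  mem[L1]=81
18. P1: store L0 := 55  bus=[BusUpgr]  L0: P0=I P1=M P2=I  mem[L0]=62
19. P2: store L1 := 28  bus=[-]  L1: P0=I P1=I P2=M  mem[L1]=81
20. P0: load  L1  bus=[BusRd]  L1: P0=S P1=I P2=O  mem[L1]=81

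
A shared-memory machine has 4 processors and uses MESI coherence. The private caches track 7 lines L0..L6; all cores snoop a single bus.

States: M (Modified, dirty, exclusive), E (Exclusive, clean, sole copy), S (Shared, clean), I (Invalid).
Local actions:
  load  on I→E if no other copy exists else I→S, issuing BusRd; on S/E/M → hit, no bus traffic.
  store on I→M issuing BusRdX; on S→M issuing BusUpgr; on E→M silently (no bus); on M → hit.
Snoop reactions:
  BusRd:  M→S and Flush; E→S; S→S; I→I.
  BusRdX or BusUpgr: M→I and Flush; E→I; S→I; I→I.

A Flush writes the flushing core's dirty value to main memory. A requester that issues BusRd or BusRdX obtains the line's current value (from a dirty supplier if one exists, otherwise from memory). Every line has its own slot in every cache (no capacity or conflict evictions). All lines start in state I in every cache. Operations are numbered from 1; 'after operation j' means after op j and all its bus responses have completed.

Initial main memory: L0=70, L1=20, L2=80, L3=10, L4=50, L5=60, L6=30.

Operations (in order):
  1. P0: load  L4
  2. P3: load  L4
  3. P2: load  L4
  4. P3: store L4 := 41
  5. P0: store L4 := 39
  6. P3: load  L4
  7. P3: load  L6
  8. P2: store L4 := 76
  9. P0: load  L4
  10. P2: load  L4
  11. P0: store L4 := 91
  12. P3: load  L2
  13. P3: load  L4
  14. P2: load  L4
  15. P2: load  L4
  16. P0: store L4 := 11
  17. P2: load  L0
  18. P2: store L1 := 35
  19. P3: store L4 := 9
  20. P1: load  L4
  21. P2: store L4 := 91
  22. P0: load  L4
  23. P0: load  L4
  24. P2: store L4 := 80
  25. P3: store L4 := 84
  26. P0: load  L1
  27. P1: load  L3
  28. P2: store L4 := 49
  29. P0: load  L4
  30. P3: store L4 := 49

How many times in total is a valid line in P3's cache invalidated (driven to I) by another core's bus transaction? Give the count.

invalidations = 5

  op1 P0: load  L4 → E/I/I/I on L4; bus BusRd; mem=50
  op2 P3: load  L4 → S/I/I/S on L4; bus BusRd; mem=50
  op3 P2: load  L4 → S/I/S/S on L4; bus BusRd; mem=50
  op4 P3: store L4 := 41 → I/I/I/M on L4; bus BusUpgr; mem=50
  op5 P0: store L4 := 39 → M/I/I/I on L4; bus BusRdX Flush; mem=41
  op6 P3: load  L4 → S/I/I/S on L4; bus BusRd Flush; mem=39
  op7 P3: load  L6 → I/I/I/E on L6; bus BusRd; mem=30
  op8 P2: store L4 := 76 → I/I/M/I on L4; bus BusRdX; mem=39
  op9 P0: load  L4 → S/I/S/I on L4; bus BusRd Flush; mem=76
  op10 P2: load  L4 → S/I/S/I on L4; bus (none); mem=76
  op11 P0: store L4 := 91 → M/I/I/I on L4; bus BusUpgr; mem=76
  op12 P3: load  L2 → I/I/I/E on L2; bus BusRd; mem=80
  op13 P3: load  L4 → S/I/I/S on L4; bus BusRd Flush; mem=91
  op14 P2: load  L4 → S/I/S/S on L4; bus BusRd; mem=91
  op15 P2: load  L4 → S/I/S/S on L4; bus (none); mem=91
  op16 P0: store L4 := 11 → M/I/I/I on L4; bus BusUpgr; mem=91
  op17 P2: load  L0 → I/I/E/I on L0; bus BusRd; mem=70
  op18 P2: store L1 := 35 → I/I/M/I on L1; bus BusRdX; mem=20
  op19 P3: store L4 := 9 → I/I/I/M on L4; bus BusRdX Flush; mem=11
  op20 P1: load  L4 → I/S/I/S on L4; bus BusRd Flush; mem=9
  op21 P2: store L4 := 91 → I/I/M/I on L4; bus BusRdX; mem=9
  op22 P0: load  L4 → S/I/S/I on L4; bus BusRd Flush; mem=91
  op23 P0: load  L4 → S/I/S/I on L4; bus (none); mem=91
  op24 P2: store L4 := 80 → I/I/M/I on L4; bus BusUpgr; mem=91
  op25 P3: store L4 := 84 → I/I/I/M on L4; bus BusRdX Flush; mem=80
  op26 P0: load  L1 → S/I/S/I on L1; bus BusRd Flush; mem=35
  op27 P1: load  L3 → I/E/I/I on L3; bus BusRd; mem=10
  op28 P2: store L4 := 49 → I/I/M/I on L4; bus BusRdX Flush; mem=84
  op29 P0: load  L4 → S/I/S/I on L4; bus BusRd Flush; mem=49
  op30 P3: store L4 := 49 → I/I/I/M on L4; bus BusRdX; mem=49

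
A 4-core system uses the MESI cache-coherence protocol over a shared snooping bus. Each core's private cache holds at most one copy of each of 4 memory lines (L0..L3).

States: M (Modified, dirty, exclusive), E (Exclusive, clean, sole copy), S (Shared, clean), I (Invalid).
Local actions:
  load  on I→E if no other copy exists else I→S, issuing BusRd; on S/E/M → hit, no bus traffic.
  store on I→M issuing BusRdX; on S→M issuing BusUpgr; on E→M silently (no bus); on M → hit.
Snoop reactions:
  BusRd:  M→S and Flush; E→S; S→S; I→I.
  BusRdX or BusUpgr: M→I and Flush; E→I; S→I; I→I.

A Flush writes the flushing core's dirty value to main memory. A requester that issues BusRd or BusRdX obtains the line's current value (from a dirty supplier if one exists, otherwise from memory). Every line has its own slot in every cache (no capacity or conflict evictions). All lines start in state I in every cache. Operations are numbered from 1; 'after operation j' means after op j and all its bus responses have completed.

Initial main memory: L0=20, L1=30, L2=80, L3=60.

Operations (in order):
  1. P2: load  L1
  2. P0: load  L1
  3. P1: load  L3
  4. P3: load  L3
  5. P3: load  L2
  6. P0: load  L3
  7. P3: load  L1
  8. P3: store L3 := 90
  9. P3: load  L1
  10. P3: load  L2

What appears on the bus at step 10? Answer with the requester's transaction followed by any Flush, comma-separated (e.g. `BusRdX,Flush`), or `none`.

bus = none

[1] P2: load  L1 | P0:I, P1:I, P2:E(30), P3:I | bus: BusRd
[2] P0: load  L1 | P0:S(30), P1:I, P2:S(30), P3:I | bus: BusRd
[3] P1: load  L3 | P0:I, P1:E(60), P2:I, P3:I | bus: BusRd
[4] P3: load  L3 | P0:I, P1:S(60), P2:I, P3:S(60) | bus: BusRd
[5] P3: load  L2 | P0:I, P1:I, P2:I, P3:E(80) | bus: BusRd
[6] P0: load  L3 | P0:S(60), P1:S(60), P2:I, P3:S(60) | bus: BusRd
[7] P3: load  L1 | P0:S(30), P1:I, P2:S(30), P3:S(30) | bus: BusRd
[8] P3: store L3 := 90 | P0:I, P1:I, P2:I, P3:M(90) | bus: BusUpgr
[9] P3: load  L1 | P0:S(30), P1:I, P2:S(30), P3:S(30) | bus: none
[10] P3: load  L2 | P0:I, P1:I, P2:I, P3:E(80) | bus: none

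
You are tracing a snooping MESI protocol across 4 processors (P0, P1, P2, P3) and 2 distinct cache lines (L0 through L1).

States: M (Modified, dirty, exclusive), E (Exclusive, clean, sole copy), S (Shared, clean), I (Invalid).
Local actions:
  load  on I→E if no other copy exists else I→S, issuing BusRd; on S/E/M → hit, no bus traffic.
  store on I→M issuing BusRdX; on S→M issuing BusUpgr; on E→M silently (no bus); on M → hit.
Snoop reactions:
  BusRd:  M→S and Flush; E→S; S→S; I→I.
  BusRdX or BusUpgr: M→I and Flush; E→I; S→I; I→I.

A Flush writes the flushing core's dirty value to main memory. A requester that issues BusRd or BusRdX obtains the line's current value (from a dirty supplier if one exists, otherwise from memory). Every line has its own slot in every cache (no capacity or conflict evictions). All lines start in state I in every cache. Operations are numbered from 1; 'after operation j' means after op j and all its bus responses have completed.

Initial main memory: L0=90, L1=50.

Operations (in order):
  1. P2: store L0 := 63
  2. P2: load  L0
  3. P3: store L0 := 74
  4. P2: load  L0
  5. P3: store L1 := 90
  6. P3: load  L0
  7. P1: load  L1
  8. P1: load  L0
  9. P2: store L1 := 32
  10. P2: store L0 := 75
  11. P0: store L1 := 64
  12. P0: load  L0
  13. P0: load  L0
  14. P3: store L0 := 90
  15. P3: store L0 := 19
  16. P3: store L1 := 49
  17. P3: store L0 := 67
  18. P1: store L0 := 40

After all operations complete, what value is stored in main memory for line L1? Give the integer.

memory[L1] = 64

1. P2: store L0 := 63  bus=[BusRdX]  L0: P0=I P1=I P2=M P3=I  mem[L0]=90
2. P2: load  L0  bus=[-]  L0: P0=I P1=I P2=M P3=I  mem[L0]=90
3. P3: store L0 := 74  bus=[BusRdX,Flush]  L0: P0=I P1=I P2=I P3=M  mem[L0]=63
4. P2: load  L0  bus=[BusRd,Flush]  L0: P0=I P1=I P2=S P3=S  mem[L0]=74
5. P3: store L1 := 90  bus=[BusRdX]  L1: P0=I P1=I P2=I P3=M  mem[L1]=50
6. P3: load  L0  bus=[-]  L0: P0=I P1=I P2=S P3=S  mem[L0]=74
7. P1: load  L1  bus=[BusRd,Flush]  L1: P0=I P1=S P2=I P3=S  mem[L1]=90
8. P1: load  L0  bus=[BusRd]  L0: P0=I P1=S P2=S P3=S  mem[L0]=74
9. P2: store L1 := 32  bus=[BusRdX]  L1: P0=I P1=I P2=M P3=I  mem[L1]=90
10. P2: store L0 := 75  bus=[BusUpgr]  L0: P0=I P1=I P2=M P3=I  mem[L0]=74
11. P0: store L1 := 64  bus=[BusRdX,Flush]  L1: P0=M P1=I P2=I P3=I  mem[L1]=32
12. P0: load  L0  bus=[BusRd,Flush]  L0: P0=S P1=I P2=S P3=I  mem[L0]=75
13. P0: load  L0  bus=[-]  L0: P0=S P1=I P2=S P3=I  mem[L0]=75
14. P3: store L0 := 90  bus=[BusRdX]  L0: P0=I P1=I P2=I P3=M  mem[L0]=75
15. P3: store L0 := 19  bus=[-]  L0: P0=I P1=I P2=I P3=M  mem[L0]=75
16. P3: store L1 := 49  bus=[BusRdX,Flush]  L1: P0=I P1=I P2=I P3=M  mem[L1]=64
17. P3: store L0 := 67  bus=[-]  L0: P0=I P1=I P2=I P3=M  mem[L0]=75
18. P1: store L0 := 40  bus=[BusRdX,Flush]  L0: P0=I P1=M P2=I P3=I  mem[L0]=67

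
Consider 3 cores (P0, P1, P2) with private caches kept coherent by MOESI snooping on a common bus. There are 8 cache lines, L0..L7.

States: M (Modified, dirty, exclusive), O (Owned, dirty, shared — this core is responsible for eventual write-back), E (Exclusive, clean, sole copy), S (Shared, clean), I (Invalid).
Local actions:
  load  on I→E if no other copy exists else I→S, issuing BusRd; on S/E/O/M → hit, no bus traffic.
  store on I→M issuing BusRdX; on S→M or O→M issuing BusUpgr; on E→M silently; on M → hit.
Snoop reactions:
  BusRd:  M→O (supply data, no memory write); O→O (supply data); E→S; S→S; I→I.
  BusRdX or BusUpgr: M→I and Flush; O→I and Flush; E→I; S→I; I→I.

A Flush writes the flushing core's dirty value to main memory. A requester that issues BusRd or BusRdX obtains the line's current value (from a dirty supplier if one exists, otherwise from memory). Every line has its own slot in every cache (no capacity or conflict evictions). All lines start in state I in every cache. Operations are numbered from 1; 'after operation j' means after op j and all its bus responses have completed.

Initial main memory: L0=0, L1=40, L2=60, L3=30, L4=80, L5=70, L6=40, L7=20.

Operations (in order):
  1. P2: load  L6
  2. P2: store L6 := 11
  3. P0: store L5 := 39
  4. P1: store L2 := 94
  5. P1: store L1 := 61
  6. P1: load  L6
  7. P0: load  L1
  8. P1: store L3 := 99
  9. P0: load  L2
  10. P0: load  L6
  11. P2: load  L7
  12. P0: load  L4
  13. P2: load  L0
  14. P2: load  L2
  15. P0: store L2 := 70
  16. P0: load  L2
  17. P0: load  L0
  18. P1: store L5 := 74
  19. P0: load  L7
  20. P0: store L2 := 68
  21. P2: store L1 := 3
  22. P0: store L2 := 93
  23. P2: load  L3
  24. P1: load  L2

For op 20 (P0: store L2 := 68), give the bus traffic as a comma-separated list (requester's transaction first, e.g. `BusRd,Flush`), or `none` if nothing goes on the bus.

bus = none

  op1 P2: load  L6 → I/I/E on L6; bus BusRd; mem=40
  op2 P2: store L6 := 11 → I/I/M on L6; bus (none); mem=40
  op3 P0: store L5 := 39 → M/I/I on L5; bus BusRdX; mem=70
  op4 P1: store L2 := 94 → I/M/I on L2; bus BusRdX; mem=60
  op5 P1: store L1 := 61 → I/M/I on L1; bus BusRdX; mem=40
  op6 P1: load  L6 → I/S/O on L6; bus BusRd; mem=40
  op7 P0: load  L1 → S/O/I on L1; bus BusRd; mem=40
  op8 P1: store L3 := 99 → I/M/I on L3; bus BusRdX; mem=30
  op9 P0: load  L2 → S/O/I on L2; bus BusRd; mem=60
  op10 P0: load  L6 → S/S/O on L6; bus BusRd; mem=40
  op11 P2: load  L7 → I/I/E on L7; bus BusRd; mem=20
  op12 P0: load  L4 → E/I/I on L4; bus BusRd; mem=80
  op13 P2: load  L0 → I/I/E on L0; bus BusRd; mem=0
  op14 P2: load  L2 → S/O/S on L2; bus BusRd; mem=60
  op15 P0: store L2 := 70 → M/I/I on L2; bus BusUpgr Flush; mem=94
  op16 P0: load  L2 → M/I/I on L2; bus (none); mem=94
  op17 P0: load  L0 → S/I/S on L0; bus BusRd; mem=0
  op18 P1: store L5 := 74 → I/M/I on L5; bus BusRdX Flush; mem=39
  op19 P0: load  L7 → S/I/S on L7; bus BusRd; mem=20
  op20 P0: store L2 := 68 → M/I/I on L2; bus (none); mem=94
  op21 P2: store L1 := 3 → I/I/M on L1; bus BusRdX Flush; mem=61
  op22 P0: store L2 := 93 → M/I/I on L2; bus (none); mem=94
  op23 P2: load  L3 → I/O/S on L3; bus BusRd; mem=30
  op24 P1: load  L2 → O/S/I on L2; bus BusRd; mem=94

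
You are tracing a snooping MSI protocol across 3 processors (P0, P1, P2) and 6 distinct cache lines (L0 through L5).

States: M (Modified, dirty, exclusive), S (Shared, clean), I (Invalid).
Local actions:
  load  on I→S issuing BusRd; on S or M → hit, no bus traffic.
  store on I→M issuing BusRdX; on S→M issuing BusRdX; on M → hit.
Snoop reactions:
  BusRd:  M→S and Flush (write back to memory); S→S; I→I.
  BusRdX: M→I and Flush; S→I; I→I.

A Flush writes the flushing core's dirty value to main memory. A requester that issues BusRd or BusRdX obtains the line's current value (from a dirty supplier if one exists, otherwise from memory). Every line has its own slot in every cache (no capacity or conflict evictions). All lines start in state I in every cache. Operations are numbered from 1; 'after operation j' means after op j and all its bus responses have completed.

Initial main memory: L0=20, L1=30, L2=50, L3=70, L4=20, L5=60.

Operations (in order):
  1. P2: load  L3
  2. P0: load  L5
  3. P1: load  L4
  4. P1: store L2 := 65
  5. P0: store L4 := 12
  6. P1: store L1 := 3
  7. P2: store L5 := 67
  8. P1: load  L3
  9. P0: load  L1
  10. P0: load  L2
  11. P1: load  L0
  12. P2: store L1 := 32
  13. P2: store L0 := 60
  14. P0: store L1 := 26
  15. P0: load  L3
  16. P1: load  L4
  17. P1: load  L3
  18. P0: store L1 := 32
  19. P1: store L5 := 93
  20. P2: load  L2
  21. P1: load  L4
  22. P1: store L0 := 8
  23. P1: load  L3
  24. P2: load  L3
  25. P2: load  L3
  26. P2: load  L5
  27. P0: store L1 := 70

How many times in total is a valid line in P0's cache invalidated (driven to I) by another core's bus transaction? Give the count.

step 1: P2: load  L3  ⟶  IIS  (L3)  txn=BusRd  M[L3]=70
step 2: P0: load  L5  ⟶  SII  (L5)  txn=BusRd  M[L5]=60
step 3: P1: load  L4  ⟶  ISI  (L4)  txn=BusRd  M[L4]=20
step 4: P1: store L2 := 65  ⟶  IMI  (L2)  txn=BusRdX  M[L2]=50
step 5: P0: store L4 := 12  ⟶  MII  (L4)  txn=BusRdX  M[L4]=20
step 6: P1: store L1 := 3  ⟶  IMI  (L1)  txn=BusRdX  M[L1]=30
step 7: P2: store L5 := 67  ⟶  IIM  (L5)  txn=BusRdX  M[L5]=60
step 8: P1: load  L3  ⟶  ISS  (L3)  txn=BusRd  M[L3]=70
step 9: P0: load  L1  ⟶  SSI  (L1)  txn=BusRd+Flush  M[L1]=3
step 10: P0: load  L2  ⟶  SSI  (L2)  txn=BusRd+Flush  M[L2]=65
step 11: P1: load  L0  ⟶  ISI  (L0)  txn=BusRd  M[L0]=20
step 12: P2: store L1 := 32  ⟶  IIM  (L1)  txn=BusRdX  M[L1]=3
step 13: P2: store L0 := 60  ⟶  IIM  (L0)  txn=BusRdX  M[L0]=20
step 14: P0: store L1 := 26  ⟶  MII  (L1)  txn=BusRdX+Flush  M[L1]=32
step 15: P0: load  L3  ⟶  SSS  (L3)  txn=BusRd  M[L3]=70
step 16: P1: load  L4  ⟶  SSI  (L4)  txn=BusRd+Flush  M[L4]=12
step 17: P1: load  L3  ⟶  SSS  (L3)  txn=∅  M[L3]=70
step 18: P0: store L1 := 32  ⟶  MII  (L1)  txn=∅  M[L1]=32
step 19: P1: store L5 := 93  ⟶  IMI  (L5)  txn=BusRdX+Flush  M[L5]=67
step 20: P2: load  L2  ⟶  SSS  (L2)  txn=BusRd  M[L2]=65
step 21: P1: load  L4  ⟶  SSI  (L4)  txn=∅  M[L4]=12
step 22: P1: store L0 := 8  ⟶  IMI  (L0)  txn=BusRdX+Flush  M[L0]=60
step 23: P1: load  L3  ⟶  SSS  (L3)  txn=∅  M[L3]=70
step 24: P2: load  L3  ⟶  SSS  (L3)  txn=∅  M[L3]=70
step 25: P2: load  L3  ⟶  SSS  (L3)  txn=∅  M[L3]=70
step 26: P2: load  L5  ⟶  ISS  (L5)  txn=BusRd+Flush  M[L5]=93
step 27: P0: store L1 := 70  ⟶  MII  (L1)  txn=∅  M[L1]=32

invalidations = 2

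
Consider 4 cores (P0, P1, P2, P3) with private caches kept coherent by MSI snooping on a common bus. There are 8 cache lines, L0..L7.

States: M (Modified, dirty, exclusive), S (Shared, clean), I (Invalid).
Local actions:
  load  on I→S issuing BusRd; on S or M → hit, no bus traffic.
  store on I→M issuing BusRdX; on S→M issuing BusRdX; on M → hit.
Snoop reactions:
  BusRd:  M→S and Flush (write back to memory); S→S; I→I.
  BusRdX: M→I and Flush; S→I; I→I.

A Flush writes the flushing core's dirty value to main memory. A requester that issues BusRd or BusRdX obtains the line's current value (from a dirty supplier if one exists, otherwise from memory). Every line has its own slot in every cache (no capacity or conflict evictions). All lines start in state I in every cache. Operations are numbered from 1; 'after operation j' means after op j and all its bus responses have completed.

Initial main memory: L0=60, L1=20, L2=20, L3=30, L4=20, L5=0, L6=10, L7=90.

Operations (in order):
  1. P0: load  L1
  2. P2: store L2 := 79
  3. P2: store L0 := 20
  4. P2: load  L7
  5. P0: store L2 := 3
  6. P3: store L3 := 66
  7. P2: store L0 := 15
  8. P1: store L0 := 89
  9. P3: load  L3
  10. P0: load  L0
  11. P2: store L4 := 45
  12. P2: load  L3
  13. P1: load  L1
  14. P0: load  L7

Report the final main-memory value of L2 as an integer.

memory[L2] = 79

1. P0: load  L1  bus=[BusRd]  L1: P0=S P1=I P2=I P3=I  mem[L1]=20
2. P2: store L2 := 79  bus=[BusRdX]  L2: P0=I P1=I P2=M P3=I  mem[L2]=20
3. P2: store L0 := 20  bus=[BusRdX]  L0: P0=I P1=I P2=M P3=I  mem[L0]=60
4. P2: load  L7  bus=[BusRd]  L7: P0=I P1=I P2=S P3=I  mem[L7]=90
5. P0: store L2 := 3  bus=[BusRdX,Flush]  L2: P0=M P1=I P2=I P3=I  mem[L2]=79
6. P3: store L3 := 66  bus=[BusRdX]  L3: P0=I P1=I P2=I P3=M  mem[L3]=30
7. P2: store L0 := 15  bus=[-]  L0: P0=I P1=I P2=M P3=I  mem[L0]=60
8. P1: store L0 := 89  bus=[BusRdX,Flush]  L0: P0=I P1=M P2=I P3=I  mem[L0]=15
9. P3: load  L3  bus=[-]  L3: P0=I P1=I P2=I P3=M  mem[L3]=30
10. P0: load  L0  bus=[BusRd,Flush]  L0: P0=S P1=S P2=I P3=I  mem[L0]=89
11. P2: store L4 := 45  bus=[BusRdX]  L4: P0=I P1=I P2=M P3=I  mem[L4]=20
12. P2: load  L3  bus=[BusRd,Flush]  L3: P0=I P1=I P2=S P3=S  mem[L3]=66
13. P1: load  L1  bus=[BusRd]  L1: P0=S P1=S P2=I P3=I  mem[L1]=20
14. P0: load  L7  bus=[BusRd]  L7: P0=S P1=I P2=S P3=I  mem[L7]=90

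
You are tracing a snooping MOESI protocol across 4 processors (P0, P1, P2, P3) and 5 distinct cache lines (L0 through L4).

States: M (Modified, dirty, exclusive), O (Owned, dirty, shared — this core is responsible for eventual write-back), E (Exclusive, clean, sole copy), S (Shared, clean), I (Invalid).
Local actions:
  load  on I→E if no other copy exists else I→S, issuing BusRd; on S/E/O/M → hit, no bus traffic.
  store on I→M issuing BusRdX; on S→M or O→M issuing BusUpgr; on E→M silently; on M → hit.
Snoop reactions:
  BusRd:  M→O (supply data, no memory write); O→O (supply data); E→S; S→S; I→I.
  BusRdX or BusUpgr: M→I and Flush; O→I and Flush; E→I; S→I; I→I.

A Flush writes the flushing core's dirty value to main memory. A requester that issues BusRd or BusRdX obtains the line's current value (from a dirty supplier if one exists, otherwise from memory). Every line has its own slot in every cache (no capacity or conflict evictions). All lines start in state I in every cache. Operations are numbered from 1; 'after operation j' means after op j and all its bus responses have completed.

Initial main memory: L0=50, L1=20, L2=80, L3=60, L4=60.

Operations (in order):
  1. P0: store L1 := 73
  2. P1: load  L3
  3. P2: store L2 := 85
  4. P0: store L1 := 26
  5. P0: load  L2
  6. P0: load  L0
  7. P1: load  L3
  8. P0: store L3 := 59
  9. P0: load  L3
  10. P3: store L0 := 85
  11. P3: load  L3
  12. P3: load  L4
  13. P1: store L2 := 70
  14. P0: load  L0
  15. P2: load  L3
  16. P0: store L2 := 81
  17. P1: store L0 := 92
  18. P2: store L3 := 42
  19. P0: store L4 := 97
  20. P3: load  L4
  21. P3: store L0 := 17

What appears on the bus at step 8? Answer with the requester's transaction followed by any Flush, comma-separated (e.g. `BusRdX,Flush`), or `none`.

bus = BusRdX

step 1: P0: store L1 := 73  ⟶  MIII  (L1)  txn=BusRdX  M[L1]=20
step 2: P1: load  L3  ⟶  IEII  (L3)  txn=BusRd  M[L3]=60
step 3: P2: store L2 := 85  ⟶  IIMI  (L2)  txn=BusRdX  M[L2]=80
step 4: P0: store L1 := 26  ⟶  MIII  (L1)  txn=∅  M[L1]=20
step 5: P0: load  L2  ⟶  SIOI  (L2)  txn=BusRd  M[L2]=80
step 6: P0: load  L0  ⟶  EIII  (L0)  txn=BusRd  M[L0]=50
step 7: P1: load  L3  ⟶  IEII  (L3)  txn=∅  M[L3]=60
step 8: P0: store L3 := 59  ⟶  MIII  (L3)  txn=BusRdX  M[L3]=60
step 9: P0: load  L3  ⟶  MIII  (L3)  txn=∅  M[L3]=60
step 10: P3: store L0 := 85  ⟶  IIIM  (L0)  txn=BusRdX  M[L0]=50
step 11: P3: load  L3  ⟶  OIIS  (L3)  txn=BusRd  M[L3]=60
step 12: P3: load  L4  ⟶  IIIE  (L4)  txn=BusRd  M[L4]=60
step 13: P1: store L2 := 70  ⟶  IMII  (L2)  txn=BusRdX+Flush  M[L2]=85
step 14: P0: load  L0  ⟶  SIIO  (L0)  txn=BusRd  M[L0]=50
step 15: P2: load  L3  ⟶  OISS  (L3)  txn=BusRd  M[L3]=60
step 16: P0: store L2 := 81  ⟶  MIII  (L2)  txn=BusRdX+Flush  M[L2]=70
step 17: P1: store L0 := 92  ⟶  IMII  (L0)  txn=BusRdX+Flush  M[L0]=85
step 18: P2: store L3 := 42  ⟶  IIMI  (L3)  txn=BusUpgr+Flush  M[L3]=59
step 19: P0: store L4 := 97  ⟶  MIII  (L4)  txn=BusRdX  M[L4]=60
step 20: P3: load  L4  ⟶  OIIS  (L4)  txn=BusRd  M[L4]=60
step 21: P3: store L0 := 17  ⟶  IIIM  (L0)  txn=BusRdX+Flush  M[L0]=92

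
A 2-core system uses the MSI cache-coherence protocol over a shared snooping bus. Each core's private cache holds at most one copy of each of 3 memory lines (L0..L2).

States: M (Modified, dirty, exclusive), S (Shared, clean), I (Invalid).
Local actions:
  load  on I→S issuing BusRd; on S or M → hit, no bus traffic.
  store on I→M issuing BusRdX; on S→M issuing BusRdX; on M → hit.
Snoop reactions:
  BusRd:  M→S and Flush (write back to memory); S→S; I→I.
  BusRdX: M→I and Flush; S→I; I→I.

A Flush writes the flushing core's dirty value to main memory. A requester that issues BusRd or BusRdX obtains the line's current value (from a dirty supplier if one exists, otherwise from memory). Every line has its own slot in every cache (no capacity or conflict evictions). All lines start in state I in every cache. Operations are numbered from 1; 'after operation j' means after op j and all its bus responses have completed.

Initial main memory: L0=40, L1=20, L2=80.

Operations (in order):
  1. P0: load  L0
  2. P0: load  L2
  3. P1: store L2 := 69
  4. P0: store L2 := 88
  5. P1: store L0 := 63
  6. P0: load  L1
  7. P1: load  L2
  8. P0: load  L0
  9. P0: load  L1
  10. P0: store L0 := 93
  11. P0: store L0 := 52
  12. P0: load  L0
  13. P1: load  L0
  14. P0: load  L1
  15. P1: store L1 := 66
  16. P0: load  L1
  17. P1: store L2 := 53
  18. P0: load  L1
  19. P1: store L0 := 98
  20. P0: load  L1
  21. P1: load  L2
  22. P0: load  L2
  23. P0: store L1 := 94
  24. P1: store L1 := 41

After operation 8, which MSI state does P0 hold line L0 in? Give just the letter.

state = S

[1] P0: load  L0 | P0:S(40), P1:I | bus: BusRd
[2] P0: load  L2 | P0:S(80), P1:I | bus: BusRd
[3] P1: store L2 := 69 | P0:I, P1:M(69) | bus: BusRdX
[4] P0: store L2 := 88 | P0:M(88), P1:I | bus: BusRdX,Flush
[5] P1: store L0 := 63 | P0:I, P1:M(63) | bus: BusRdX
[6] P0: load  L1 | P0:S(20), P1:I | bus: BusRd
[7] P1: load  L2 | P0:S(88), P1:S(88) | bus: BusRd,Flush
[8] P0: load  L0 | P0:S(63), P1:S(63) | bus: BusRd,Flush
[9] P0: load  L1 | P0:S(20), P1:I | bus: none
[10] P0: store L0 := 93 | P0:M(93), P1:I | bus: BusRdX
[11] P0: store L0 := 52 | P0:M(52), P1:I | bus: none
[12] P0: load  L0 | P0:M(52), P1:I | bus: none
[13] P1: load  L0 | P0:S(52), P1:S(52) | bus: BusRd,Flush
[14] P0: load  L1 | P0:S(20), P1:I | bus: none
[15] P1: store L1 := 66 | P0:I, P1:M(66) | bus: BusRdX
[16] P0: load  L1 | P0:S(66), P1:S(66) | bus: BusRd,Flush
[17] P1: store L2 := 53 | P0:I, P1:M(53) | bus: BusRdX
[18] P0: load  L1 | P0:S(66), P1:S(66) | bus: none
[19] P1: store L0 := 98 | P0:I, P1:M(98) | bus: BusRdX
[20] P0: load  L1 | P0:S(66), P1:S(66) | bus: none
[21] P1: load  L2 | P0:I, P1:M(53) | bus: none
[22] P0: load  L2 | P0:S(53), P1:S(53) | bus: BusRd,Flush
[23] P0: store L1 := 94 | P0:M(94), P1:I | bus: BusRdX
[24] P1: store L1 := 41 | P0:I, P1:M(41) | bus: BusRdX,Flush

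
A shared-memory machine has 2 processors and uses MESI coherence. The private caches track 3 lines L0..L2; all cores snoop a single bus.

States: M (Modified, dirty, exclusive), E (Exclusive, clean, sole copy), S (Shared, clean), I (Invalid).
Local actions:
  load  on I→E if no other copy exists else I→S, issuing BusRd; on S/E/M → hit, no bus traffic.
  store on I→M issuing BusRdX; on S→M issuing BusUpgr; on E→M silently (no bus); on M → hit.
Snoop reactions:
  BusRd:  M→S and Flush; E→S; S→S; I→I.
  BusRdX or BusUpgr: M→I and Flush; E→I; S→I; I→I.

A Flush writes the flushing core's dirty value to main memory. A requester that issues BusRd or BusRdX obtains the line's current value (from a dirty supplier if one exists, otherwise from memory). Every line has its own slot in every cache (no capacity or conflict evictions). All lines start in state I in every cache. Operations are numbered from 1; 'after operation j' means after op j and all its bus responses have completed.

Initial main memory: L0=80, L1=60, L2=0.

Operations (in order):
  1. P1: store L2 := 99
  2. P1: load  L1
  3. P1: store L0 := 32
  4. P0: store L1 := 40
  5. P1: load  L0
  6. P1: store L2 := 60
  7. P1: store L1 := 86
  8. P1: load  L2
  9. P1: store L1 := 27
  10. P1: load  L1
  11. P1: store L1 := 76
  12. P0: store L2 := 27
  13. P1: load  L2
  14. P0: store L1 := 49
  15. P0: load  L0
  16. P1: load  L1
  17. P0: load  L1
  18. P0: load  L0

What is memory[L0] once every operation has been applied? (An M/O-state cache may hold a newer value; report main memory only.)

memory[L0] = 32

step 1: P1: store L2 := 99  ⟶  IM  (L2)  txn=BusRdX  M[L2]=0
step 2: P1: load  L1  ⟶  IE  (L1)  txn=BusRd  M[L1]=60
step 3: P1: store L0 := 32  ⟶  IM  (L0)  txn=BusRdX  M[L0]=80
step 4: P0: store L1 := 40  ⟶  MI  (L1)  txn=BusRdX  M[L1]=60
step 5: P1: load  L0  ⟶  IM  (L0)  txn=∅  M[L0]=80
step 6: P1: store L2 := 60  ⟶  IM  (L2)  txn=∅  M[L2]=0
step 7: P1: store L1 := 86  ⟶  IM  (L1)  txn=BusRdX+Flush  M[L1]=40
step 8: P1: load  L2  ⟶  IM  (L2)  txn=∅  M[L2]=0
step 9: P1: store L1 := 27  ⟶  IM  (L1)  txn=∅  M[L1]=40
step 10: P1: load  L1  ⟶  IM  (L1)  txn=∅  M[L1]=40
step 11: P1: store L1 := 76  ⟶  IM  (L1)  txn=∅  M[L1]=40
step 12: P0: store L2 := 27  ⟶  MI  (L2)  txn=BusRdX+Flush  M[L2]=60
step 13: P1: load  L2  ⟶  SS  (L2)  txn=BusRd+Flush  M[L2]=27
step 14: P0: store L1 := 49  ⟶  MI  (L1)  txn=BusRdX+Flush  M[L1]=76
step 15: P0: load  L0  ⟶  SS  (L0)  txn=BusRd+Flush  M[L0]=32
step 16: P1: load  L1  ⟶  SS  (L1)  txn=BusRd+Flush  M[L1]=49
step 17: P0: load  L1  ⟶  SS  (L1)  txn=∅  M[L1]=49
step 18: P0: load  L0  ⟶  SS  (L0)  txn=∅  M[L0]=32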